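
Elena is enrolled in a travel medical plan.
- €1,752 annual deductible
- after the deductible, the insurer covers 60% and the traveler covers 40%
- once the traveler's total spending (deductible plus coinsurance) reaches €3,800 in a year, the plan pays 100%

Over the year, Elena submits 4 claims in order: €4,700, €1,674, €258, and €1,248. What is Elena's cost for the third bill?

Claim 1 — €4,700: deductible takes €1,752, €2,948 remains; 40% of €2,948 = €1,179.20. Traveler owes €2,931.20 (running OOP €2,931.20).
Claim 2 — €1,674: deductible already satisfied, so traveler's share is 40% × €1,674 = €669.60. Traveler pays €669.60; OOP now €3,600.80.
Claim 3 — €258: deductible met; 40% of €258 = €103.20. Cost to traveler: €103.20. OOP to date €3,704.

€103.20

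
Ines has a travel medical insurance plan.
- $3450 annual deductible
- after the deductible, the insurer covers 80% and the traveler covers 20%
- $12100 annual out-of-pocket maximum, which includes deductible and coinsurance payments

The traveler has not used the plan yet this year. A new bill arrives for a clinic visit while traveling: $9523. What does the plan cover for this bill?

Deductible not yet touched, so the first $3450 of the bill goes to the deductible.
After the $3450 deductible portion, $9523 − $3450 = $6073 is subject to coinsurance.
Traveler's 20% share of $6073 is $1214.60.
So the traveler owes $3450 + $1214.60 = $4664.60 before any cap.
Total out-of-pocket so far would be $0 + $4664.60 = $4664.60, below the $12100 cap — no reduction.
The insurer covers the remainder: $9523 − $4664.60 = $4858.40.

$4858.40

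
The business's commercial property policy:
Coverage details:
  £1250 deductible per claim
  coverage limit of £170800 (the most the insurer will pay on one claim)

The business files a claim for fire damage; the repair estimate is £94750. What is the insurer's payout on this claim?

£93500

Less the £1250 deductible: £94750 − £1250 = £93500.
That's under the £170800 cap, so the insurer reimburses the full £93500.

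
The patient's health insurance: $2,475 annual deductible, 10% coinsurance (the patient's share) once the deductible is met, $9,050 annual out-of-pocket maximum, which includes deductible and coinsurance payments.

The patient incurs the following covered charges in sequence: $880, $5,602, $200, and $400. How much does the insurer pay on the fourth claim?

#1 ($880): entire amount goes to the deductible. Cost to patient: $880. OOP to date $880. Plan pays $880 − $880 = $0.
#2 ($5,602): $1,595 finishes the deductible; $4,007 goes to coinsurance; coinsurance $4,007 × 10% = $400.70. Cost to patient: $1,995.70. OOP to date $2,875.70. Insurer: $5,602 − $1,995.70 = $3,606.30.
#3 ($200): 10% coinsurance on $200 = $20. Patient pays $20; OOP now $2,895.70. Insurer: $200 − $20 = $180.
#4 ($400): deductible met; 10% of $400 = $40. Cost to patient: $40. OOP to date $2,935.70. Plan pays $400 − $40 = $360.

$360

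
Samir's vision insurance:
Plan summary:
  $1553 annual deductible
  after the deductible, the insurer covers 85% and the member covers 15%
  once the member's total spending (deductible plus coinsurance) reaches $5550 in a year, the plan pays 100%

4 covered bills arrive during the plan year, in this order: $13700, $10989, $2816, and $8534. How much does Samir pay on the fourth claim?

$104.20

Claim 1 — $13700: $1553 finishes the deductible; $12147 goes to coinsurance; coinsurance $12147 × 15% = $1822.05. Cost to member: $3375.05. OOP to date $3375.05.
Claim 2 — $10989: deductible already satisfied, so member's share is 15% × $10989 = $1648.35. Member pays $1648.35; OOP now $5023.40.
Claim 3 — $2816: 15% coinsurance on $2816 = $422.40. Cost to member: $422.40. OOP to date $5445.80.
Claim 4 — $8534: deductible already satisfied, so member's share is 15% × $8534 = $1280.10. OOP would hit $6725.90 > $5550, so the cap limits the member to $5550 − $5445.80 = $104.20.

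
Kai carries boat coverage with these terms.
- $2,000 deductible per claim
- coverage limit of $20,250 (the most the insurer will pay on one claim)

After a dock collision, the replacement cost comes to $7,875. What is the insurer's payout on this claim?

$5,875

Subtract the deductible: $7,875 − $2,000 = $5,875.
$5,875 is within the $20,250 limit, so the insurer pays $5,875.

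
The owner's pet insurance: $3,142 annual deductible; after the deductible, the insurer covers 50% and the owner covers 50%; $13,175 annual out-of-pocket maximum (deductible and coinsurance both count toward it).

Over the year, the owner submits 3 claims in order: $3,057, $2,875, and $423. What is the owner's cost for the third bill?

$211.50

#1 ($3,057): entire amount goes to the deductible. Owner owes $3,057 (running OOP $3,057).
#2 ($2,875): $85 finishes the deductible; $2,790 goes to coinsurance; coinsurance $2,790 × 50% = $1,395. Owner owes $1,480 (running OOP $4,537).
#3 ($423): 50% coinsurance on $423 = $211.50. Owner pays $211.50; OOP now $4,748.50.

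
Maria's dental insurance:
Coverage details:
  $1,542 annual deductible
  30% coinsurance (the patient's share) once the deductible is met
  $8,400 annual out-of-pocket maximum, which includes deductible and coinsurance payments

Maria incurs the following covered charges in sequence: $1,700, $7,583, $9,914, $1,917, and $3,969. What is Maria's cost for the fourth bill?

Claim 1 — $1,700: deductible takes $1,542, $158 remains; 30% of $158 = $47.40. Patient owes $1,589.40 (running OOP $1,589.40).
Claim 2 — $7,583: 30% coinsurance on $7,583 = $2,274.90. Patient pays $2,274.90; OOP now $3,864.30.
Claim 3 — $9,914: deductible met; 30% of $9,914 = $2,974.20. Cost to patient: $2,974.20. OOP to date $6,838.50.
Claim 4 — $1,917: 30% coinsurance on $1,917 = $575.10. Patient pays $575.10; OOP now $7,413.60.

$575.10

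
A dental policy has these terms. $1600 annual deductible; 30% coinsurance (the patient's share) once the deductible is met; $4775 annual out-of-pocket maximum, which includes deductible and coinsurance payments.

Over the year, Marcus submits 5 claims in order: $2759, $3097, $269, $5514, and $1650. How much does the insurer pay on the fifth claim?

$1486.70

Claim 1 — $2759: $1600 finishes the deductible; $1159 goes to coinsurance; coinsurance $1159 × 30% = $347.70. Patient owes $1947.70 (running OOP $1947.70). Plan pays $2759 − $1947.70 = $811.30.
Claim 2 — $3097: 30% coinsurance on $3097 = $929.10. Patient owes $929.10 (running OOP $2876.80). Insurer: $3097 − $929.10 = $2167.90.
Claim 3 — $269: deductible already satisfied, so patient's share is 30% × $269 = $80.70. Patient pays $80.70; OOP now $2957.50. Insurer: $269 − $80.70 = $188.30.
Claim 4 — $5514: 30% coinsurance on $5514 = $1654.20. Cost to patient: $1654.20. OOP to date $4611.70. Plan pays $5514 − $1654.20 = $3859.80.
Claim 5 — $1650: deductible met; 30% of $1650 = $495. OOP would hit $5106.70 > $4775, so the cap limits the patient to $4775 − $4611.70 = $163.30. Insurer: $1650 − $163.30 = $1486.70.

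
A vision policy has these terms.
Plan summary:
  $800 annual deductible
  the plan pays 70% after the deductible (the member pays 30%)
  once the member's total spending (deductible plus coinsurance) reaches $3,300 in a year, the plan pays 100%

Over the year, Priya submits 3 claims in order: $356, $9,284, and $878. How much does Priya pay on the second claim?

$2,944

#1 ($356): fully absorbed by the deductible. Member owes $356 (running OOP $356).
#2 ($9,284): $444 finishes the deductible; $8,840 goes to coinsurance; member's 30% is $2,652. Deductible plus coinsurance: $444 + $2,652 = $3,096. That would push OOP to $3,452, over the $3,300 cap, so member pays $3,300 − $356 = $2,944.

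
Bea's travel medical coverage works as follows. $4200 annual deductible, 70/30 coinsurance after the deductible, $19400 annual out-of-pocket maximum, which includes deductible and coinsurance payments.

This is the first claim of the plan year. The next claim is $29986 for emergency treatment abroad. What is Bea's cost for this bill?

$11935.80

The full $4200 deductible is still open; $4200 of this bill applies to it.
That leaves $29986 − $4200 = $25786 for coinsurance.
30% of $25786 = $7735.80 falls to the traveler.
So the traveler owes $4200 + $7735.80 = $11935.80 before any cap.
Total out-of-pocket so far would be $0 + $11935.80 = $11935.80, below the $19400 cap — no reduction.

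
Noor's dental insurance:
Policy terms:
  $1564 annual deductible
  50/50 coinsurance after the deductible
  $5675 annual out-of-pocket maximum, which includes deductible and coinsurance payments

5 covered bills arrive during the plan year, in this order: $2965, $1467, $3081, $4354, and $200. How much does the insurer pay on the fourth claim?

Claim 1 — $2965: $1564 to deductible, leaving $1401; patient's 50% is $700.50. Cost to patient: $2264.50. OOP to date $2264.50. Plan pays $2965 − $2264.50 = $700.50.
Claim 2 — $1467: deductible already satisfied, so patient's share is 50% × $1467 = $733.50. Patient owes $733.50 (running OOP $2998). Insurer: $1467 − $733.50 = $733.50.
Claim 3 — $3081: 50% coinsurance on $3081 = $1540.50. Cost to patient: $1540.50. OOP to date $4538.50. Insurer: $3081 − $1540.50 = $1540.50.
Claim 4 — $4354: deductible met; 50% of $4354 = $2177. OOP would hit $6715.50 > $5675, so the cap limits the patient to $5675 − $4538.50 = $1136.50. Insurer: $4354 − $1136.50 = $3217.50.

$3217.50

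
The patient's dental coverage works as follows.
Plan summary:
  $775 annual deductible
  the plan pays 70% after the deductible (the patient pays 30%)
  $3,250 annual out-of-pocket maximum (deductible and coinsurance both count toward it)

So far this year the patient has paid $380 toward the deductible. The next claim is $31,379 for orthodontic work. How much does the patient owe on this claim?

$2,870

$380 of the $775 deductible is already met, leaving $395.
The remaining $30,984 (= $31,379 − $395) moves to coinsurance.
30% of $30,984 = $9,295.20 falls to the patient.
Patient responsibility before any cap: $395 + $9,295.20 = $9,690.20.
Adding $9,690.20 to the $380 already spent would give $10,070.20, which exceeds the $3,250 cap; the patient pays just $3,250 − $380 = $2,870.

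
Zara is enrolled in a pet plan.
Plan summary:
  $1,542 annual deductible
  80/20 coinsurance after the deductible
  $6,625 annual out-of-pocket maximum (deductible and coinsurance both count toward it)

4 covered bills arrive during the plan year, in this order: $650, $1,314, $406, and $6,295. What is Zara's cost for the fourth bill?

Claim 1 — $650: entire amount goes to the deductible. Cost to owner: $650. OOP to date $650.
Claim 2 — $1,314: $892 finishes the deductible; $422 goes to coinsurance; 20% of $422 = $84.40. Owner owes $976.40 (running OOP $1,626.40).
Claim 3 — $406: deductible already satisfied, so owner's share is 20% × $406 = $81.20. Owner pays $81.20; OOP now $1,707.60.
Claim 4 — $6,295: deductible met; 20% of $6,295 = $1,259. Owner owes $1,259 (running OOP $2,966.60).

$1,259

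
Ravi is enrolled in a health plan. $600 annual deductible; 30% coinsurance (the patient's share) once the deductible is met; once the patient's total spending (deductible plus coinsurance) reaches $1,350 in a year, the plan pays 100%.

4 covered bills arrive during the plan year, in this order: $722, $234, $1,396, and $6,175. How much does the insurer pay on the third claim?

#1 ($722): $600 to deductible, leaving $122; 30% of $122 = $36.60. Patient pays $636.60; OOP now $636.60. Insurer: $722 − $636.60 = $85.40.
#2 ($234): deductible met; 30% of $234 = $70.20. Cost to patient: $70.20. OOP to date $706.80. Insurer: $234 − $70.20 = $163.80.
#3 ($1,396): 30% coinsurance on $1,396 = $418.80. Patient pays $418.80; OOP now $1,125.60. Insurer: $1,396 − $418.80 = $977.20.

$977.20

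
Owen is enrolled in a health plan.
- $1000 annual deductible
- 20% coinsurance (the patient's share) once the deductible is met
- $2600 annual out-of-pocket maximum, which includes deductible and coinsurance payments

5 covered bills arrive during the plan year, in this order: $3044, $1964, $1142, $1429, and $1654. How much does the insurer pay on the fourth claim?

#1 ($3044): $1000 to deductible, leaving $2044; 20% of $2044 = $408.80. Patient pays $1408.80; OOP now $1408.80. Plan pays $3044 − $1408.80 = $1635.20.
#2 ($1964): deductible already satisfied, so patient's share is 20% × $1964 = $392.80. Cost to patient: $392.80. OOP to date $1801.60. Plan pays $1964 − $392.80 = $1571.20.
#3 ($1142): deductible already satisfied, so patient's share is 20% × $1142 = $228.40. Cost to patient: $228.40. OOP to date $2030. Plan pays $1142 − $228.40 = $913.60.
#4 ($1429): deductible met; 20% of $1429 = $285.80. Cost to patient: $285.80. OOP to date $2315.80. Insurer: $1429 − $285.80 = $1143.20.

$1143.20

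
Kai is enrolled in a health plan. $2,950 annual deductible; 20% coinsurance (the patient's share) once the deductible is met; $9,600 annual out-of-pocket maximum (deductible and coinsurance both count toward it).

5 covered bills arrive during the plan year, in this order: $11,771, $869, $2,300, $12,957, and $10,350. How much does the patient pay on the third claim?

$460

Claim 1 ($11,771): deductible takes $2,950, $8,821 remains; 20% of $8,821 = $1,764.20. Patient owes $4,714.20 (running OOP $4,714.20).
Claim 2 ($869): deductible met; 20% of $869 = $173.80. Patient pays $173.80; OOP now $4,888.
Claim 3 ($2,300): deductible met; 20% of $2,300 = $460. Patient owes $460 (running OOP $5,348).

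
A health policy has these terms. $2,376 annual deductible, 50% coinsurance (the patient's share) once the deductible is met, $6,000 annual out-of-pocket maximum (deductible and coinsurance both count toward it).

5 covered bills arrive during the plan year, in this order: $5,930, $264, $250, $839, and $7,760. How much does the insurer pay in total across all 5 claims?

Claim 1 ($5,930): deductible takes $2,376, $3,554 remains; 50% of $3,554 = $1,777. Patient owes $4,153 (running OOP $4,153). Plan pays $5,930 − $4,153 = $1,777.
Claim 2 ($264): 50% coinsurance on $264 = $132. Patient pays $132; OOP now $4,285. Insurer: $264 − $132 = $132.
Claim 3 ($250): deductible met; 50% of $250 = $125. Cost to patient: $125. OOP to date $4,410. Insurer: $250 − $125 = $125.
Claim 4 ($839): 50% coinsurance on $839 = $419.50. Patient pays $419.50; OOP now $4,829.50. Insurer: $839 − $419.50 = $419.50.
Claim 5 ($7,760): 50% coinsurance on $7,760 = $3,880. OOP would hit $8,709.50 > $6,000, so the cap limits the patient to $6,000 − $4,829.50 = $1,170.50. Plan pays $7,760 − $1,170.50 = $6,589.50.
Insurer total: $1,777 + $132 + $125 + $419.50 + $6,589.50 = $9,043.

$9,043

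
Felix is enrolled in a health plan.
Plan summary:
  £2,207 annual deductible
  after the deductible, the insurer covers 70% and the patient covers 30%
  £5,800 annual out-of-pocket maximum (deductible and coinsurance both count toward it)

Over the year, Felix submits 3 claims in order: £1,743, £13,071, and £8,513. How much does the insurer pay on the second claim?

£9,014

Bill 1, £1,743: fully absorbed by the deductible. Cost to patient: £1,743. OOP to date £1,743. Plan pays £1,743 − £1,743 = £0.
Bill 2, £13,071: £464 to deductible, leaving £12,607; coinsurance £12,607 × 30% = £3,782.10. Together that's £464 + £3,782.10 = £4,246.10. Adding that to £1,743 gives £5,989.10, past the £5,800 cap; patient pays only £5,800 − £1,743 = £4,057. Insurer: £13,071 − £4,057 = £9,014.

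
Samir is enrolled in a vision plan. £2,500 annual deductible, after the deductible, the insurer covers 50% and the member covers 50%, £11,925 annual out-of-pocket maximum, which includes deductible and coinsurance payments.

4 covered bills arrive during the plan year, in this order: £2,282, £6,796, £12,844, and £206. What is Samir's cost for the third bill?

£6,136

Claim 1 — £2,282: fully absorbed by the deductible. Member pays £2,282; OOP now £2,282.
Claim 2 — £6,796: £218 finishes the deductible; £6,578 goes to coinsurance; member's 50% is £3,289. Member owes £3,507 (running OOP £5,789).
Claim 3 — £12,844: deductible met; 50% of £12,844 = £6,422. OOP would hit £12,211 > £11,925, so the cap limits the member to £11,925 − £5,789 = £6,136.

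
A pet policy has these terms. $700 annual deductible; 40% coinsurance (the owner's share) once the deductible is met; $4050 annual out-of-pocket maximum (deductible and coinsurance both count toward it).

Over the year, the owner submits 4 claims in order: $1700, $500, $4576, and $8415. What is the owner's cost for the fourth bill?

$919.60

Claim 1 ($1700): $700 finishes the deductible; $1000 goes to coinsurance; owner's 40% is $400. Owner pays $1100; OOP now $1100.
Claim 2 ($500): 40% coinsurance on $500 = $200. Owner owes $200 (running OOP $1300).
Claim 3 ($4576): 40% coinsurance on $4576 = $1830.40. Cost to owner: $1830.40. OOP to date $3130.40.
Claim 4 ($8415): 40% coinsurance on $8415 = $3366. OOP would hit $6496.40 > $4050, so the cap limits the owner to $4050 − $3130.40 = $919.60.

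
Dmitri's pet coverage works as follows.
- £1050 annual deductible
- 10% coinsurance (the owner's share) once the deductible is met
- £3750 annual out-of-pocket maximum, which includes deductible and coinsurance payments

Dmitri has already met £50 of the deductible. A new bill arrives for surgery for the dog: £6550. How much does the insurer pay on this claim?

Remaining deductible: £1050 − £50 = £1000.
That leaves £6550 − £1000 = £5550 for coinsurance.
Owner's 10% share of £5550 is £555.
So the owner owes £1000 + £555 = £1555 before any cap.
Year-to-date out-of-pocket becomes £50 + £1555 = £1605, still under the £3750 maximum, so no cap applies.
The insurer covers the remainder: £6550 − £1555 = £4995.

£4995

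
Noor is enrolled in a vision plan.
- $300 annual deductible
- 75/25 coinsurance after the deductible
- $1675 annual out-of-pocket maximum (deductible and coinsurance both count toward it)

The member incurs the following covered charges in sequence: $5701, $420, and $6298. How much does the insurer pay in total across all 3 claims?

$10744

Claim 1 ($5701): $300 finishes the deductible; $5401 goes to coinsurance; member's 25% is $1350.25. Cost to member: $1650.25. OOP to date $1650.25. Insurer: $5701 − $1650.25 = $4050.75.
Claim 2 ($420): deductible met; 25% of $420 = $105. That would push OOP to $1755.25, over the $1675 cap, so member pays $1675 − $1650.25 = $24.75. Insurer: $420 − $24.75 = $395.25.
Claim 3 ($6298): deductible met; 25% of $6298 = $1574.50. OOP would hit $3249.50 > $1675, so the cap limits the member to $1675 − $1675 = $0. Insurer: $6298 − $0 = $6298.
Insurer total = bills − member's total = $12419 − $1675 = $10744.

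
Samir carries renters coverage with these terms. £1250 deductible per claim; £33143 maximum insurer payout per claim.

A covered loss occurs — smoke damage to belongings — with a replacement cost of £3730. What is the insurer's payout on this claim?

After the deductible, £3730 − £1250 = £2480 remains.
That's under the £33143 cap, so the insurer reimburses the full £2480.

£2480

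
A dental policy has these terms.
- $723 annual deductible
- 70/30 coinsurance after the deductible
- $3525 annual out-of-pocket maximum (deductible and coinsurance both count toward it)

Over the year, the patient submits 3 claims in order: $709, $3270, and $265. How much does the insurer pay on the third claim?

#1 ($709): entire amount goes to the deductible. Patient pays $709; OOP now $709. Plan pays $709 − $709 = $0.
#2 ($3270): $14 to deductible, leaving $3256; 30% of $3256 = $976.80. Patient owes $990.80 (running OOP $1699.80). Plan pays $3270 − $990.80 = $2279.20.
#3 ($265): 30% coinsurance on $265 = $79.50. Patient owes $79.50 (running OOP $1779.30). Insurer: $265 − $79.50 = $185.50.

$185.50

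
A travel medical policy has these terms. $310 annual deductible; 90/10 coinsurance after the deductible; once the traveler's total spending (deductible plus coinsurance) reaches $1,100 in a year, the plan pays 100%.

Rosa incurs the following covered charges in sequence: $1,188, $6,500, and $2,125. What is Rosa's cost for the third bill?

Claim 1 ($1,188): deductible takes $310, $878 remains; coinsurance $878 × 10% = $87.80. Traveler owes $397.80 (running OOP $397.80).
Claim 2 ($6,500): 10% coinsurance on $6,500 = $650. Traveler owes $650 (running OOP $1,047.80).
Claim 3 ($2,125): deductible already satisfied, so traveler's share is 10% × $2,125 = $212.50. That would push OOP to $1,260.30, over the $1,100 cap, so traveler pays $1,100 − $1,047.80 = $52.20.

$52.20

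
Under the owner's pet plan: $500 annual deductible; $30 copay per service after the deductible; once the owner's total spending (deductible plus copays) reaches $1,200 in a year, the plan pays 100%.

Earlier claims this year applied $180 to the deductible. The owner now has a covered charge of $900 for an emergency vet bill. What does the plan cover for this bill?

$550

Deductible still to meet: $500 − $180 = $320.
The remaining $580 (= $900 − $320) moves to the copay.
Copay on this service: $30.
So the owner owes $320 + $30 = $350 before any cap.
Total out-of-pocket so far would be $180 + $350 = $530, below the $1,200 cap — no reduction.
The plan picks up $900 − $350 = $550.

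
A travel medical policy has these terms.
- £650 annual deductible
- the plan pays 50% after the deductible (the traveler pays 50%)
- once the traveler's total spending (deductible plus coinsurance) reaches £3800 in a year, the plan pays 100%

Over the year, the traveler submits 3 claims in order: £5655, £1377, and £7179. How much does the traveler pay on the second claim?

Bill 1, £5655: £650 finishes the deductible; £5005 goes to coinsurance; 50% of £5005 = £2502.50. Cost to traveler: £3152.50. OOP to date £3152.50.
Bill 2, £1377: 50% coinsurance on £1377 = £688.50. Adding that to £3152.50 gives £3841, past the £3800 cap; traveler pays only £3800 − £3152.50 = £647.50.

£647.50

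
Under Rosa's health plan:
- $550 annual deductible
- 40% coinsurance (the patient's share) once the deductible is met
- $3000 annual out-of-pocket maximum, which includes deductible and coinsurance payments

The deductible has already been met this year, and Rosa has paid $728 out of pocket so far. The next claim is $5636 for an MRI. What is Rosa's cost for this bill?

The deductible is already satisfied, so the full bill goes to coinsurance.
Patient's 40% share of $5636 is $2254.40.
Cumulative spending $728 + $2254.40 = $2982.40 stays under the $3000 maximum.

$2254.40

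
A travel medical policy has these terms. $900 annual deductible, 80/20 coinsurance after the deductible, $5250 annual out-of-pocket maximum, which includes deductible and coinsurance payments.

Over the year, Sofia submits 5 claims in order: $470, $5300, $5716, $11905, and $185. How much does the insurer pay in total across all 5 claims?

$18326

Bill 1, $470: all of it applies to the deductible. Traveler owes $470 (running OOP $470). Plan pays $470 − $470 = $0.
Bill 2, $5300: $430 finishes the deductible; $4870 goes to coinsurance; traveler's 20% is $974. Traveler owes $1404 (running OOP $1874). Plan pays $5300 − $1404 = $3896.
Bill 3, $5716: deductible already satisfied, so traveler's share is 20% × $5716 = $1143.20. Traveler owes $1143.20 (running OOP $3017.20). Plan pays $5716 − $1143.20 = $4572.80.
Bill 4, $11905: 20% coinsurance on $11905 = $2381. That would push OOP to $5398.20, over the $5250 cap, so traveler pays $5250 − $3017.20 = $2232.80. Insurer: $11905 − $2232.80 = $9672.20.
Bill 5, $185: 20% coinsurance on $185 = $37. Adding that to $5250 gives $5287, past the $5250 cap; traveler pays only $5250 − $5250 = $0. Insurer: $185 − $0 = $185.
Insurer total: $0 + $3896 + $4572.80 + $9672.20 + $185 = $18326.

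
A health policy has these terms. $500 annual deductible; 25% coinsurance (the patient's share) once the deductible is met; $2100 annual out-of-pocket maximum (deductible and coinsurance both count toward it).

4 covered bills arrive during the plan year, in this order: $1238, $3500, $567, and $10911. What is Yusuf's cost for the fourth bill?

$398.75

Bill 1, $1238: $500 finishes the deductible; $738 goes to coinsurance; coinsurance $738 × 25% = $184.50. Patient owes $684.50 (running OOP $684.50).
Bill 2, $3500: deductible already satisfied, so patient's share is 25% × $3500 = $875. Cost to patient: $875. OOP to date $1559.50.
Bill 3, $567: deductible already satisfied, so patient's share is 25% × $567 = $141.75. Cost to patient: $141.75. OOP to date $1701.25.
Bill 4, $10911: deductible met; 25% of $10911 = $2727.75. Adding that to $1701.25 gives $4429, past the $2100 cap; patient pays only $2100 − $1701.25 = $398.75.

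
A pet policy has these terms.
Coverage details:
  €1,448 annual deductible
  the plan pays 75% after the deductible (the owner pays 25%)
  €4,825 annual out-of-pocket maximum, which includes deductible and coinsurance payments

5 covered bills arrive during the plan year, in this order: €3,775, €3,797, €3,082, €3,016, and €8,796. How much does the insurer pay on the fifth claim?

Claim 1 — €3,775: €1,448 to deductible, leaving €2,327; owner's 25% is €581.75. Owner owes €2,029.75 (running OOP €2,029.75). Plan pays €3,775 − €2,029.75 = €1,745.25.
Claim 2 — €3,797: 25% coinsurance on €3,797 = €949.25. Owner owes €949.25 (running OOP €2,979). Insurer: €3,797 − €949.25 = €2,847.75.
Claim 3 — €3,082: deductible already satisfied, so owner's share is 25% × €3,082 = €770.50. Owner pays €770.50; OOP now €3,749.50. Insurer: €3,082 − €770.50 = €2,311.50.
Claim 4 — €3,016: deductible already satisfied, so owner's share is 25% × €3,016 = €754. Owner owes €754 (running OOP €4,503.50). Plan pays €3,016 − €754 = €2,262.
Claim 5 — €8,796: deductible already satisfied, so owner's share is 25% × €8,796 = €2,199. Adding that to €4,503.50 gives €6,702.50, past the €4,825 cap; owner pays only €4,825 − €4,503.50 = €321.50. Insurer: €8,796 − €321.50 = €8,474.50.

€8,474.50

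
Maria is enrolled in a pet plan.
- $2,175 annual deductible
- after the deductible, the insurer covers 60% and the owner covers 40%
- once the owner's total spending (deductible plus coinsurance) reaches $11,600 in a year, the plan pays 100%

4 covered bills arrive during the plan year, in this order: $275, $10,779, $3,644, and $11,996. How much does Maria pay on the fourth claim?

#1 ($275): entire amount goes to the deductible. Owner pays $275; OOP now $275.
#2 ($10,779): $1,900 finishes the deductible; $8,879 goes to coinsurance; 40% of $8,879 = $3,551.60. Owner owes $5,451.60 (running OOP $5,726.60).
#3 ($3,644): deductible already satisfied, so owner's share is 40% × $3,644 = $1,457.60. Cost to owner: $1,457.60. OOP to date $7,184.20.
#4 ($11,996): deductible met; 40% of $11,996 = $4,798.40. Adding that to $7,184.20 gives $11,982.60, past the $11,600 cap; owner pays only $11,600 − $7,184.20 = $4,415.80.

$4,415.80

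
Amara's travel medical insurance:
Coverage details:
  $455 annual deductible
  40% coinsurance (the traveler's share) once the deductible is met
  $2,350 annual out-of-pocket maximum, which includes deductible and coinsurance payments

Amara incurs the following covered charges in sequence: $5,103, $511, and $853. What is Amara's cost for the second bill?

Claim 1 ($5,103): $455 to deductible, leaving $4,648; traveler's 40% is $1,859.20. Cost to traveler: $2,314.20. OOP to date $2,314.20.
Claim 2 ($511): deductible met; 40% of $511 = $204.40. That would push OOP to $2,518.60, over the $2,350 cap, so traveler pays $2,350 − $2,314.20 = $35.80.

$35.80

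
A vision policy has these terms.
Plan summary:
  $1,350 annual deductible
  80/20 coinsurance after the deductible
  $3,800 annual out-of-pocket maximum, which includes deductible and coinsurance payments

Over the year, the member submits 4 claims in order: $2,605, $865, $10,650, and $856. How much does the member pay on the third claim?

$2,026

#1 ($2,605): $1,350 to deductible, leaving $1,255; coinsurance $1,255 × 20% = $251. Cost to member: $1,601. OOP to date $1,601.
#2 ($865): deductible met; 20% of $865 = $173. Cost to member: $173. OOP to date $1,774.
#3 ($10,650): deductible met; 20% of $10,650 = $2,130. Adding that to $1,774 gives $3,904, past the $3,800 cap; member pays only $3,800 − $1,774 = $2,026.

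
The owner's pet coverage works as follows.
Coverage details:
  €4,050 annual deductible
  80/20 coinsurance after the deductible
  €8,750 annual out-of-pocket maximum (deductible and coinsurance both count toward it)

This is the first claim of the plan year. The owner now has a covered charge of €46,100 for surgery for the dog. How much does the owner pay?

€8,750

Deductible not yet touched, so the first €4,050 of the bill goes to the deductible.
The remaining €42,050 (= €46,100 − €4,050) moves to coinsurance.
Owner's 20% share of €42,050 is €8,410.
That puts the owner's cost at €4,050 + €8,410 = €12,460 before any cap.
Year-to-date out-of-pocket would reach €0 + €12,460 = €12,460, above the €8,750 maximum, so the owner pays only €8,750 − €0 = €8,750.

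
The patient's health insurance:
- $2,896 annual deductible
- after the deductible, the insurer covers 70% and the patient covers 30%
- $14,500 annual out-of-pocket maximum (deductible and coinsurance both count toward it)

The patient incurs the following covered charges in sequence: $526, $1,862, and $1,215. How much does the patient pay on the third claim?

$720.10

Claim 1 ($526): entire amount goes to the deductible. Cost to patient: $526. OOP to date $526.
Claim 2 ($1,862): entire amount goes to the deductible. Patient pays $1,862; OOP now $2,388.
Claim 3 ($1,215): $508 finishes the deductible; $707 goes to coinsurance; coinsurance $707 × 30% = $212.10. Patient owes $720.10 (running OOP $3,108.10).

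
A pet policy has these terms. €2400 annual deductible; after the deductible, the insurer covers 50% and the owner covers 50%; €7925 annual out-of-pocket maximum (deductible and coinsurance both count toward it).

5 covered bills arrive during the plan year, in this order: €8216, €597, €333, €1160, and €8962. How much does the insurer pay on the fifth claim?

€7390

Claim 1 (€8216): €2400 to deductible, leaving €5816; coinsurance €5816 × 50% = €2908. Owner pays €5308; OOP now €5308. Insurer: €8216 − €5308 = €2908.
Claim 2 (€597): deductible met; 50% of €597 = €298.50. Cost to owner: €298.50. OOP to date €5606.50. Insurer: €597 − €298.50 = €298.50.
Claim 3 (€333): 50% coinsurance on €333 = €166.50. Owner pays €166.50; OOP now €5773. Plan pays €333 − €166.50 = €166.50.
Claim 4 (€1160): deductible already satisfied, so owner's share is 50% × €1160 = €580. Owner pays €580; OOP now €6353. Plan pays €1160 − €580 = €580.
Claim 5 (€8962): 50% coinsurance on €8962 = €4481. Adding that to €6353 gives €10834, past the €7925 cap; owner pays only €7925 − €6353 = €1572. Insurer: €8962 − €1572 = €7390.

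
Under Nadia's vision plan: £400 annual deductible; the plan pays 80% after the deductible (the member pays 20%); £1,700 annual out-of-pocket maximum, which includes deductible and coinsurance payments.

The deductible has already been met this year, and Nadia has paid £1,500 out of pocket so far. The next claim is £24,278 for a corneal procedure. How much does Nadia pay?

The deductible is already satisfied, so the full bill goes to coinsurance.
Coinsurance: £24,278 × 20% = £4,855.60.
Year-to-date out-of-pocket would reach £1,500 + £4,855.60 = £6,355.60, above the £1,700 maximum, so the member pays only £1,700 − £1,500 = £200.

£200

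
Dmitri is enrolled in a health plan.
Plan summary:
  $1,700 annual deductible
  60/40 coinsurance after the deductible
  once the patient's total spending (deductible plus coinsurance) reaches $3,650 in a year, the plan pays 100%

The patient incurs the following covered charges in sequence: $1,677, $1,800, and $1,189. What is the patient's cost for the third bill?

#1 ($1,677): entire amount goes to the deductible. Patient owes $1,677 (running OOP $1,677).
#2 ($1,800): $23 finishes the deductible; $1,777 goes to coinsurance; patient's 40% is $710.80. Patient owes $733.80 (running OOP $2,410.80).
#3 ($1,189): 40% coinsurance on $1,189 = $475.60. Patient pays $475.60; OOP now $2,886.40.

$475.60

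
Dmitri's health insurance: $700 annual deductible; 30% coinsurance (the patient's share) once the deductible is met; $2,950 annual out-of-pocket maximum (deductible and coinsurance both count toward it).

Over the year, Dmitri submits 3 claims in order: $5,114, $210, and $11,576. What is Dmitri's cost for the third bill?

Claim 1 ($5,114): deductible takes $700, $4,414 remains; coinsurance $4,414 × 30% = $1,324.20. Patient owes $2,024.20 (running OOP $2,024.20).
Claim 2 ($210): deductible met; 30% of $210 = $63. Patient owes $63 (running OOP $2,087.20).
Claim 3 ($11,576): 30% coinsurance on $11,576 = $3,472.80. That would push OOP to $5,560, over the $2,950 cap, so patient pays $2,950 − $2,087.20 = $862.80.

$862.80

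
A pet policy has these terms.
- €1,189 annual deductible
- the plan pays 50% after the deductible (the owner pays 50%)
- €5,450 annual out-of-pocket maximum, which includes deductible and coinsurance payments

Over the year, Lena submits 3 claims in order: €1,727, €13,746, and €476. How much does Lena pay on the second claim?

€3,992

Claim 1 — €1,727: €1,189 finishes the deductible; €538 goes to coinsurance; owner's 50% is €269. Owner owes €1,458 (running OOP €1,458).
Claim 2 — €13,746: deductible already satisfied, so owner's share is 50% × €13,746 = €6,873. OOP would hit €8,331 > €5,450, so the cap limits the owner to €5,450 − €1,458 = €3,992.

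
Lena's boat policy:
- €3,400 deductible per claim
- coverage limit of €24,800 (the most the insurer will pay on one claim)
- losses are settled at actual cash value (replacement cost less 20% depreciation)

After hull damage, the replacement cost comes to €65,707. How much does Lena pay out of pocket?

€40,907

At 20% depreciation, ACV = €65,707 − €13,141.40 = €52,565.60.
Less the €3,400 deductible: €52,565.60 − €3,400 = €49,165.60.
The €24,800 per-incident cap binds; insurer pays €24,800.
Out of pocket: €65,707 − €24,800 = €40,907.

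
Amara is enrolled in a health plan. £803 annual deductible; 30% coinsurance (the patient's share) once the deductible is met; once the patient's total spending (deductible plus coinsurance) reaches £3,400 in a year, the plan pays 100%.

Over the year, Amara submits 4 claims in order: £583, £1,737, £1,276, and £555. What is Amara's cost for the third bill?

Bill 1, £583: entire amount goes to the deductible. Cost to patient: £583. OOP to date £583.
Bill 2, £1,737: deductible takes £220, £1,517 remains; patient's 30% is £455.10. Cost to patient: £675.10. OOP to date £1,258.10.
Bill 3, £1,276: deductible met; 30% of £1,276 = £382.80. Patient pays £382.80; OOP now £1,640.90.

£382.80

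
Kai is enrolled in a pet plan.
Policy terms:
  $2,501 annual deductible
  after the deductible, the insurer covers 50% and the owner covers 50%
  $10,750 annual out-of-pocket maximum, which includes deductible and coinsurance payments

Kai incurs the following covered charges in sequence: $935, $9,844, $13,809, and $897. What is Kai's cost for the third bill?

$4,110

Bill 1, $935: all of it applies to the deductible. Owner pays $935; OOP now $935.
Bill 2, $9,844: $1,566 finishes the deductible; $8,278 goes to coinsurance; owner's 50% is $4,139. Owner owes $5,705 (running OOP $6,640).
Bill 3, $13,809: deductible already satisfied, so owner's share is 50% × $13,809 = $6,904.50. OOP would hit $13,544.50 > $10,750, so the cap limits the owner to $10,750 − $6,640 = $4,110.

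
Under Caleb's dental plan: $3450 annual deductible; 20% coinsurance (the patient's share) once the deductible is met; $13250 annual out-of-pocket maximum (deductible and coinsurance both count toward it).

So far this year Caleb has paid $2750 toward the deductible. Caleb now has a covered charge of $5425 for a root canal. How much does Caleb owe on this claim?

Deductible still to meet: $3450 − $2750 = $700.
After the $700 deductible portion, $5425 − $700 = $4725 is subject to coinsurance.
Coinsurance: $4725 × 20% = $945.
That puts the patient's cost at $700 + $945 = $1645 before any cap.
Cumulative spending $2750 + $1645 = $4395 stays under the $13250 maximum.

$1645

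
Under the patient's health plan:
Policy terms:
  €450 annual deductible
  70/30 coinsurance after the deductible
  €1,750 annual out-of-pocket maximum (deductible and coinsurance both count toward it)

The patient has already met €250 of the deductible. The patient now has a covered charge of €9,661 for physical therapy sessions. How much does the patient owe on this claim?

€1,500

€250 of the €450 deductible is already met, leaving €200.
That leaves €9,661 − €200 = €9,461 for coinsurance.
30% of €9,461 = €2,838.30 falls to the patient.
So the patient owes €200 + €2,838.30 = €3,038.30 before any cap.
That would bring total out-of-pocket to €3,288.30, past the €1,750 cap. The patient is capped at €1,750 − €250 = €1,500 on this claim.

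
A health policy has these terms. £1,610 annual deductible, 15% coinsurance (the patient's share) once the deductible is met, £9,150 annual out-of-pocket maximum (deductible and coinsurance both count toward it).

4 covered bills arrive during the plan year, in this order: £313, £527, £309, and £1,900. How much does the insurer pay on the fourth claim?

Bill 1, £313: all of it applies to the deductible. Cost to patient: £313. OOP to date £313. Plan pays £313 − £313 = £0.
Bill 2, £527: entire amount goes to the deductible. Patient owes £527 (running OOP £840). Insurer: £527 − £527 = £0.
Bill 3, £309: fully absorbed by the deductible. Patient owes £309 (running OOP £1,149). Plan pays £309 − £309 = £0.
Bill 4, £1,900: £461 to deductible, leaving £1,439; patient's 15% is £215.85. Patient pays £676.85; OOP now £1,825.85. Insurer: £1,900 − £676.85 = £1,223.15.

£1,223.15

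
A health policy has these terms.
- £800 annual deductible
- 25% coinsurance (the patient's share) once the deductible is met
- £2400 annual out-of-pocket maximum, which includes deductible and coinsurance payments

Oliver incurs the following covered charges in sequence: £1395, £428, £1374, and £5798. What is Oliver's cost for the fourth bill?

£1000.75

Claim 1 — £1395: £800 to deductible, leaving £595; coinsurance £595 × 25% = £148.75. Cost to patient: £948.75. OOP to date £948.75.
Claim 2 — £428: deductible already satisfied, so patient's share is 25% × £428 = £107. Cost to patient: £107. OOP to date £1055.75.
Claim 3 — £1374: 25% coinsurance on £1374 = £343.50. Cost to patient: £343.50. OOP to date £1399.25.
Claim 4 — £5798: 25% coinsurance on £5798 = £1449.50. That would push OOP to £2848.75, over the £2400 cap, so patient pays £2400 − £1399.25 = £1000.75.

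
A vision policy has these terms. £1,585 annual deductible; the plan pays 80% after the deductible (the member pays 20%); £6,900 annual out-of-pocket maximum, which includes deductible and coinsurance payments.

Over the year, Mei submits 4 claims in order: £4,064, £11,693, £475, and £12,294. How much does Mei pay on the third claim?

£95

Bill 1, £4,064: deductible takes £1,585, £2,479 remains; coinsurance £2,479 × 20% = £495.80. Member pays £2,080.80; OOP now £2,080.80.
Bill 2, £11,693: deductible already satisfied, so member's share is 20% × £11,693 = £2,338.60. Cost to member: £2,338.60. OOP to date £4,419.40.
Bill 3, £475: deductible already satisfied, so member's share is 20% × £475 = £95. Member owes £95 (running OOP £4,514.40).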